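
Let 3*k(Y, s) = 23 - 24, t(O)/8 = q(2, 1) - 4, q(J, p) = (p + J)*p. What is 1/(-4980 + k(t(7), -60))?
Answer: -3/14941 ≈ -0.00020079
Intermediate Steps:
q(J, p) = p*(J + p) (q(J, p) = (J + p)*p = p*(J + p))
t(O) = -8 (t(O) = 8*(1*(2 + 1) - 4) = 8*(1*3 - 4) = 8*(3 - 4) = 8*(-1) = -8)
k(Y, s) = -⅓ (k(Y, s) = (23 - 24)/3 = (⅓)*(-1) = -⅓)
1/(-4980 + k(t(7), -60)) = 1/(-4980 - ⅓) = 1/(-14941/3) = -3/14941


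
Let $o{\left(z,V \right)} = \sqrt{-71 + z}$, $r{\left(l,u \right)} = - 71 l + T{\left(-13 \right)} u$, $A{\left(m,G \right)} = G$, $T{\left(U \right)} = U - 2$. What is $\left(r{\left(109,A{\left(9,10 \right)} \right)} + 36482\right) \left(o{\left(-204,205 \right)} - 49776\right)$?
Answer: $-1423245168 + 142965 i \sqrt{11} \approx -1.4232 \cdot 10^{9} + 4.7416 \cdot 10^{5} i$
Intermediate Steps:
$T{\left(U \right)} = -2 + U$ ($T{\left(U \right)} = U - 2 = -2 + U$)
$r{\left(l,u \right)} = - 71 l - 15 u$ ($r{\left(l,u \right)} = - 71 l + \left(-2 - 13\right) u = - 71 l - 15 u$)
$\left(r{\left(109,A{\left(9,10 \right)} \right)} + 36482\right) \left(o{\left(-204,205 \right)} - 49776\right) = \left(\left(\left(-71\right) 109 - 150\right) + 36482\right) \left(\sqrt{-71 - 204} - 49776\right) = \left(\left(-7739 - 150\right) + 36482\right) \left(\sqrt{-275} - 49776\right) = \left(-7889 + 36482\right) \left(5 i \sqrt{11} - 49776\right) = 28593 \left(-49776 + 5 i \sqrt{11}\right) = -1423245168 + 142965 i \sqrt{11}$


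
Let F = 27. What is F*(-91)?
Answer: -2457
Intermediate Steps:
F*(-91) = 27*(-91) = -2457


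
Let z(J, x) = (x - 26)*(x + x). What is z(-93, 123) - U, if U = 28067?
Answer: -4205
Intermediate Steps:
z(J, x) = 2*x*(-26 + x) (z(J, x) = (-26 + x)*(2*x) = 2*x*(-26 + x))
z(-93, 123) - U = 2*123*(-26 + 123) - 1*28067 = 2*123*97 - 28067 = 23862 - 28067 = -4205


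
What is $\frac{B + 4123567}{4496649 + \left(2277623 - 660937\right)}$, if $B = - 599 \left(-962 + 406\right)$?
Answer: $\frac{4456611}{6113335} \approx 0.729$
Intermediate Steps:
$B = 333044$ ($B = \left(-599\right) \left(-556\right) = 333044$)
$\frac{B + 4123567}{4496649 + \left(2277623 - 660937\right)} = \frac{333044 + 4123567}{4496649 + \left(2277623 - 660937\right)} = \frac{4456611}{4496649 + \left(2277623 - 660937\right)} = \frac{4456611}{4496649 + 1616686} = \frac{4456611}{6113335}$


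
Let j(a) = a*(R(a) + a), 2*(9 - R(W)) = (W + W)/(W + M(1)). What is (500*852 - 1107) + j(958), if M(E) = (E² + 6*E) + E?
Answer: 652208875/483 ≈ 1.3503e+6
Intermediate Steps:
M(E) = E² + 7*E
R(W) = 9 - W/(8 + W) (R(W) = 9 - (W + W)/(2*(W + 1*(7 + 1))) = 9 - 2*W/(2*(W + 1*8)) = 9 - 2*W/(2*(W + 8)) = 9 - 2*W/(2*(8 + W)) = 9 - W/(8 + W))
j(a) = a*(a + 8*(9 + a)/(8 + a)) (j(a) = a*(8*(9 + a)/(8 + a) + a) = a*(a + 8*(9 + a)/(8 + a)))
(500*852 - 1107) + j(958) = (500*852 - 1107) + 958*(72 + 958² + 16*958)/(8 + 958) = (426000 - 1107) + 958*(72 + 917764 + 15328)/966 = 424893 + 958*(1/966)*933164 = 424893 + 446985556/483 = 652208875/483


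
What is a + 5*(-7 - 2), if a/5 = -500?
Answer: -2545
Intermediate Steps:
a = -2500 (a = 5*(-500) = -2500)
a + 5*(-7 - 2) = -2500 + 5*(-7 - 2) = -2500 + 5*(-9) = -2500 - 45 = -2545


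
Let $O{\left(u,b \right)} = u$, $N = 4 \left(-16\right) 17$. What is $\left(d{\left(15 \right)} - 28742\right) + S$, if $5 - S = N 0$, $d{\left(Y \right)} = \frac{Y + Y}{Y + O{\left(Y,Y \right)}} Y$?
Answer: $-28722$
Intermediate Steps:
$N = -1088$ ($N = \left(-64\right) 17 = -1088$)
$d{\left(Y \right)} = Y$ ($d{\left(Y \right)} = \frac{Y + Y}{Y + Y} Y = \frac{2 Y}{2 Y} Y = 2 Y \frac{1}{2 Y} Y = 1 Y = Y$)
$S = 5$ ($S = 5 - \left(-1088\right) 0 = 5 - 0 = 5 + 0 = 5$)
$\left(d{\left(15 \right)} - 28742\right) + S = \left(15 - 28742\right) + 5 = -28727 + 5 = -28722$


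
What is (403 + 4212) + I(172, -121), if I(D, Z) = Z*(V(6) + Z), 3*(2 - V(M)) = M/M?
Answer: 57163/3 ≈ 19054.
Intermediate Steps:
V(M) = 5/3 (V(M) = 2 - M/(3*M) = 2 - ⅓*1 = 2 - ⅓ = 5/3)
I(D, Z) = Z*(5/3 + Z)
(403 + 4212) + I(172, -121) = (403 + 4212) + (⅓)*(-121)*(5 + 3*(-121)) = 4615 + (⅓)*(-121)*(5 - 363) = 4615 + (⅓)*(-121)*(-358) = 4615 + 43318/3 = 57163/3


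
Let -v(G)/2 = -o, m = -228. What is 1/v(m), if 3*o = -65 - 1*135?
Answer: -3/400 ≈ -0.0075000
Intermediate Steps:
o = -200/3 (o = (-65 - 1*135)/3 = (-65 - 135)/3 = (⅓)*(-200) = -200/3 ≈ -66.667)
v(G) = -400/3 (v(G) = -(-2)*(-200)/3 = -2*200/3 = -400/3)
1/v(m) = 1/(-400/3) = -3/400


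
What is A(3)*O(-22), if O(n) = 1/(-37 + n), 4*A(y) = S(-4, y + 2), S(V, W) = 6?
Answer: -3/118 ≈ -0.025424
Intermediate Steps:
A(y) = 3/2 (A(y) = (1/4)*6 = 3/2)
A(3)*O(-22) = 3/(2*(-37 - 22)) = (3/2)/(-59) = (3/2)*(-1/59) = -3/118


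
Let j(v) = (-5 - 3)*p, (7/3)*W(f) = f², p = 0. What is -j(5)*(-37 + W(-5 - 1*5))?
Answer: 0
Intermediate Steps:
W(f) = 3*f²/7
j(v) = 0 (j(v) = (-5 - 3)*0 = -8*0 = 0)
-j(5)*(-37 + W(-5 - 1*5)) = -0*(-37 + 3*(-5 - 1*5)²/7) = -0*(-37 + 3*(-5 - 5)²/7) = -0*(-37 + (3/7)*(-10)²) = -0*(-37 + (3/7)*100) = -0*(-37 + 300/7) = -0*41/7 = -1*0 = 0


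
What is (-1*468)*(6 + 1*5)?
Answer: -5148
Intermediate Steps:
(-1*468)*(6 + 1*5) = -468*(6 + 5) = -468*11 = -5148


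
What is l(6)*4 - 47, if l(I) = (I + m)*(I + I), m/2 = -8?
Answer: -527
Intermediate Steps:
m = -16 (m = 2*(-8) = -16)
l(I) = 2*I*(-16 + I) (l(I) = (I - 16)*(I + I) = (-16 + I)*(2*I) = 2*I*(-16 + I))
l(6)*4 - 47 = (2*6*(-16 + 6))*4 - 47 = (2*6*(-10))*4 - 47 = -120*4 - 47 = -480 - 47 = -527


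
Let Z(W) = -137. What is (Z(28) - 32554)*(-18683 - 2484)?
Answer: 691970397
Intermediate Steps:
(Z(28) - 32554)*(-18683 - 2484) = (-137 - 32554)*(-18683 - 2484) = -32691*(-21167) = 691970397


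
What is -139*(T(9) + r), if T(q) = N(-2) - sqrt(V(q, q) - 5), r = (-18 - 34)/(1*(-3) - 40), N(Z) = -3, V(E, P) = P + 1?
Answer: 10703/43 + 139*sqrt(5) ≈ 559.72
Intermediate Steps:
V(E, P) = 1 + P
r = 52/43 (r = -52/(-3 - 40) = -52/(-43) = -52*(-1/43) = 52/43 ≈ 1.2093)
T(q) = -3 - sqrt(-4 + q) (T(q) = -3 - sqrt((1 + q) - 5) = -3 - sqrt(-4 + q))
-139*(T(9) + r) = -139*((-3 - sqrt(-4 + 9)) + 52/43) = -139*((-3 - sqrt(5)) + 52/43) = -139*(-77/43 - sqrt(5)) = 10703/43 + 139*sqrt(5)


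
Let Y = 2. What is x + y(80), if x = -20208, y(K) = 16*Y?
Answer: -20176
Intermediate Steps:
y(K) = 32 (y(K) = 16*2 = 32)
x + y(80) = -20208 + 32 = -20176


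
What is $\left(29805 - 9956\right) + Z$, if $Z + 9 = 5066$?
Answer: $24906$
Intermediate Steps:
$Z = 5057$ ($Z = -9 + 5066 = 5057$)
$\left(29805 - 9956\right) + Z = \left(29805 - 9956\right) + 5057 = 19849 + 5057 = 24906$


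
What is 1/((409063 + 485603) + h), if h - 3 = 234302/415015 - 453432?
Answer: 415015/183120207857 ≈ 2.2664e-6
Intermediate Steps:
h = -188179602133/415015 (h = 3 + (234302/415015 - 453432) = 3 - 188180847178/415015 = -188179602133/415015 ≈ -4.5343e+5)
1/((409063 + 485603) + h) = 1/((409063 + 485603) - 188179602133/415015) = 1/(894666 - 188179602133/415015) = 1/(183120207857/415015) = 415015/183120207857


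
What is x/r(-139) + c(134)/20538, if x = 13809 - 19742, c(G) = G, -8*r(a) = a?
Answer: -487398503/1427391 ≈ -341.46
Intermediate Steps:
r(a) = -a/8
x = -5933
x/r(-139) + c(134)/20538 = -5933/((-⅛*(-139))) + 134/20538 = -5933/139/8 + 134*(1/20538) = -5933*8/139 + 67/10269 = -47464/139 + 67/10269 = -487398503/1427391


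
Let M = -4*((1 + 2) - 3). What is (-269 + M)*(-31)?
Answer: 8339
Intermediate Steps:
M = 0 (M = -4*(3 - 3) = -4*0 = 0)
(-269 + M)*(-31) = (-269 + 0)*(-31) = -269*(-31) = 8339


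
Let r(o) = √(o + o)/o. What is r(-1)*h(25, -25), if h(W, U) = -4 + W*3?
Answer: -71*I*√2 ≈ -100.41*I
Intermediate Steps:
h(W, U) = -4 + 3*W
r(o) = √2/√o (r(o) = √(2*o)/o = (√2*√o)/o = √2/√o)
r(-1)*h(25, -25) = (√2/√(-1))*(-4 + 3*25) = (√2*(-I))*(-4 + 75) = -I*√2*71 = -71*I*√2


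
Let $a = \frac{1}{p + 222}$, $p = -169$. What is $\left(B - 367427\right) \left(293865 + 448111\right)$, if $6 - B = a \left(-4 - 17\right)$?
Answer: $- \frac{14448715304992}{53} \approx -2.7262 \cdot 10^{11}$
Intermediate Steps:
$a = \frac{1}{53}$ ($a = \frac{1}{-169 + 222} = \frac{1}{53} \approx 0.018868$)
$B = \frac{339}{53}$ ($B = 6 - \frac{-4 - 17}{53} = 6 - \frac{1}{53} \left(-21\right) = 6 - - \frac{21}{53} = 6 + \frac{21}{53} = \frac{339}{53} \approx 6.3962$)
$\left(B - 367427\right) \left(293865 + 448111\right) = \left(\frac{339}{53} - 367427\right) \left(293865 + 448111\right) = \left(- \frac{19473292}{53}\right) 741976 = - \frac{14448715304992}{53}$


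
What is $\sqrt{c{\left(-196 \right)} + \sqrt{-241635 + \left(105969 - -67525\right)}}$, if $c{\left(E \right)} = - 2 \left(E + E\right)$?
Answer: $\sqrt{784 + i \sqrt{68141}} \approx 28.375 + 4.5997 i$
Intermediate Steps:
$c{\left(E \right)} = - 4 E$ ($c{\left(E \right)} = - 2 \cdot 2 E = - 4 E$)
$\sqrt{c{\left(-196 \right)} + \sqrt{-241635 + \left(105969 - -67525\right)}} = \sqrt{\left(-4\right) \left(-196\right) + \sqrt{-241635 + \left(105969 - -67525\right)}} = \sqrt{784 + \sqrt{-241635 + \left(105969 + 67525\right)}} = \sqrt{784 + \sqrt{-241635 + 173494}} = \sqrt{784 + \sqrt{-68141}} = \sqrt{784 + i \sqrt{68141}}$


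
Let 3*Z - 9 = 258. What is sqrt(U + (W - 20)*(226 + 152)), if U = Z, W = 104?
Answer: sqrt(31841) ≈ 178.44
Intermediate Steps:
Z = 89 (Z = 3 + (1/3)*258 = 3 + 86 = 89)
U = 89
sqrt(U + (W - 20)*(226 + 152)) = sqrt(89 + (104 - 20)*(226 + 152)) = sqrt(89 + 84*378) = sqrt(89 + 31752) = sqrt(31841)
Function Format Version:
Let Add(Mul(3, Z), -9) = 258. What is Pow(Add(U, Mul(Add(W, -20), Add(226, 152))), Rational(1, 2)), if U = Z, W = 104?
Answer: Pow(31841, Rational(1, 2)) ≈ 178.44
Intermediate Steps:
Z = 89 (Z = Add(3, Mul(Rational(1, 3), 258)) = Add(3, 86) = 89)
U = 89
Pow(Add(U, Mul(Add(W, -20), Add(226, 152))), Rational(1, 2)) = Pow(Add(89, Mul(Add(104, -20), Add(226, 152))), Rational(1, 2)) = Pow(Add(89, Mul(84, 378)), Rational(1, 2)) = Pow(Add(89, 31752), Rational(1, 2)) = Pow(31841, Rational(1, 2))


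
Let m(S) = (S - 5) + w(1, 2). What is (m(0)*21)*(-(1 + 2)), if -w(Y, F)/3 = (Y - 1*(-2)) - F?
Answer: 504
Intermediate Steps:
w(Y, F) = -6 - 3*Y + 3*F (w(Y, F) = -3*((Y - 1*(-2)) - F) = -3*((Y + 2) - F) = -3*((2 + Y) - F) = -3*(2 + Y - F) = -6 - 3*Y + 3*F)
m(S) = -8 + S (m(S) = (S - 5) + (-6 - 3*1 + 3*2) = (-5 + S) + (-6 - 3 + 6) = (-5 + S) - 3 = -8 + S)
(m(0)*21)*(-(1 + 2)) = ((-8 + 0)*21)*(-(1 + 2)) = (-8*21)*(-1*3) = -168*(-3) = 504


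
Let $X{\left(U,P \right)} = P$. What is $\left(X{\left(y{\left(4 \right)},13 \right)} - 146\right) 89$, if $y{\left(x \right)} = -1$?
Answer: $-11837$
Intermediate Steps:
$\left(X{\left(y{\left(4 \right)},13 \right)} - 146\right) 89 = \left(13 - 146\right) 89 = \left(-133\right) 89 = -11837$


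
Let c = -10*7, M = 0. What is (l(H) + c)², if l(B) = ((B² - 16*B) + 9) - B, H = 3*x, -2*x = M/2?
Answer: 3721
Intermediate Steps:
x = 0 (x = -0/2 = -½*0 = 0)
H = 0 (H = 3*0 = 0)
l(B) = 9 + B² - 17*B (l(B) = (9 + B² - 16*B) - B = 9 + B² - 17*B)
c = -70
(l(H) + c)² = ((9 + 0² - 17*0) - 70)² = ((9 + 0 + 0) - 70)² = (9 - 70)² = (-61)² = 3721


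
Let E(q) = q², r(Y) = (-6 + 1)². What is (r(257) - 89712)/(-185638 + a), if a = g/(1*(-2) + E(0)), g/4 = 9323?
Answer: 89687/204284 ≈ 0.43903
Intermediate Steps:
r(Y) = 25 (r(Y) = (-5)² = 25)
g = 37292 (g = 4*9323 = 37292)
a = -18646 (a = 37292/(1*(-2) + 0²) = 37292/(-2 + 0) = 37292/(-2) = -½*37292 = -18646)
(r(257) - 89712)/(-185638 + a) = (25 - 89712)/(-185638 - 18646) = -89687/(-204284) = -89687*(-1/204284) = 89687/204284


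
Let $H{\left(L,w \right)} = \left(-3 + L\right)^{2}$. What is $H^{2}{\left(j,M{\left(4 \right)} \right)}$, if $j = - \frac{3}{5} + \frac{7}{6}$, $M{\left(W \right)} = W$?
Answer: $\frac{28398241}{810000} \approx 35.06$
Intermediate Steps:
$j = \frac{17}{30}$ ($j = \left(-3\right) \frac{1}{5} + 7 \cdot \frac{1}{6} = - \frac{3}{5} + \frac{7}{6} = \frac{17}{30} \approx 0.56667$)
$H^{2}{\left(j,M{\left(4 \right)} \right)} = \left(\left(-3 + \frac{17}{30}\right)^{2}\right)^{2} = \left(\left(- \frac{73}{30}\right)^{2}\right)^{2} = \left(\frac{5329}{900}\right)^{2} = \frac{28398241}{810000}$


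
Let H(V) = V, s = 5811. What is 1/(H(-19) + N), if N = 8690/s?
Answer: -5811/101719 ≈ -0.057128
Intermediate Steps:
N = 8690/5811 ≈ 1.4954
1/(H(-19) + N) = 1/(-19 + 8690/5811) = 1/(-101719/5811) = -5811/101719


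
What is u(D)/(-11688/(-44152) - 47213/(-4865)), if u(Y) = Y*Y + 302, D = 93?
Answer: 240333768185/267676312 ≈ 897.85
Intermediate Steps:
u(Y) = 302 + Y**2 (u(Y) = Y**2 + 302 = 302 + Y**2)
u(D)/(-11688/(-44152) - 47213/(-4865)) = (302 + 93**2)/(-11688/(-44152) - 47213/(-4865)) = (302 + 8649)/(-11688*(-1/44152) - 47213*(-1/4865)) = 8951/(1461/5519 + 47213/4865) = 8951/(267676312/26849935) = 8951*(26849935/267676312) = 240333768185/267676312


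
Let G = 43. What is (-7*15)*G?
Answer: -4515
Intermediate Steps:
(-7*15)*G = -7*15*43 = -105*43 = -4515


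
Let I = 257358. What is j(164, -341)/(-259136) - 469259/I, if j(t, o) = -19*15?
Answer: -60764276597/33345361344 ≈ -1.8223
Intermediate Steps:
j(t, o) = -285
j(164, -341)/(-259136) - 469259/I = -285/(-259136) - 469259/257358 = -285*(-1/259136) - 469259*1/257358 = 285/259136 - 469259/257358 = -60764276597/33345361344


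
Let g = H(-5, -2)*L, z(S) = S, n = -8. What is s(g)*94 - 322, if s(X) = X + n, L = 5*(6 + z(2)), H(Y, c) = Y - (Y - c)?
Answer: -8594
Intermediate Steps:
H(Y, c) = c (H(Y, c) = Y + (c - Y) = c)
L = 40 (L = 5*(6 + 2) = 5*8 = 40)
g = -80 (g = -2*40 = -80)
s(X) = -8 + X (s(X) = X - 8 = -8 + X)
s(g)*94 - 322 = (-8 - 80)*94 - 322 = -88*94 - 322 = -8272 - 322 = -8594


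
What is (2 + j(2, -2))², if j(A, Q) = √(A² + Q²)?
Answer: 12 + 8*√2 ≈ 23.314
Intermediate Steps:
(2 + j(2, -2))² = (2 + √(2² + (-2)²))² = (2 + √(4 + 4))² = (2 + √8)² = (2 + 2*√2)²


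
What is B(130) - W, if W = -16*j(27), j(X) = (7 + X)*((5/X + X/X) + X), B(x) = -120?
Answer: 410744/27 ≈ 15213.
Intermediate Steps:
j(X) = (7 + X)*(1 + X + 5/X) (j(X) = (7 + X)*((5/X + 1) + X) = (7 + X)*((1 + 5/X) + X) = (7 + X)*(1 + X + 5/X))
W = -413984/27 (W = -16*(12 + 27² + 8*27 + 35/27) = -16*(12 + 729 + 216 + 35*(1/27)) = -16*(12 + 729 + 216 + 35/27) = -16*25874/27 = -413984/27 ≈ -15333.)
B(130) - W = -120 - 1*(-413984/27) = -120 + 413984/27 = 410744/27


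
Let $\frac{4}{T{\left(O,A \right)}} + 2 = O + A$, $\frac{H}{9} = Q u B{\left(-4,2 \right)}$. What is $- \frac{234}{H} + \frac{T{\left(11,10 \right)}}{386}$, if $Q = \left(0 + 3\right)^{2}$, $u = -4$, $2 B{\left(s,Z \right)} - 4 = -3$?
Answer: $\frac{47689}{33003} \approx 1.445$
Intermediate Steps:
$B{\left(s,Z \right)} = \frac{1}{2}$ ($B{\left(s,Z \right)} = 2 + \frac{1}{2} \left(-3\right) = 2 - \frac{3}{2} = \frac{1}{2}$)
$Q = 9$ ($Q = 3^{2} = 9$)
$H = -162$ ($H = 9 \cdot 9 \left(-4\right) \frac{1}{2} = 9 \left(\left(-36\right) \frac{1}{2}\right) = 9 \left(-18\right) = -162$)
$T{\left(O,A \right)} = \frac{4}{-2 + A + O}$ ($T{\left(O,A \right)} = \frac{4}{-2 + \left(O + A\right)} = \frac{4}{-2 + \left(A + O\right)} = \frac{4}{-2 + A + O}$)
$- \frac{234}{H} + \frac{T{\left(11,10 \right)}}{386} = - \frac{234}{-162} + \frac{4 \frac{1}{-2 + 10 + 11}}{386} = \left(-234\right) \left(- \frac{1}{162}\right) + \frac{4}{19} \cdot \frac{1}{386} = \frac{13}{9} + 4 \cdot \frac{1}{19} \cdot \frac{1}{386} = \frac{13}{9} + \frac{4}{19} \cdot \frac{1}{386} = \frac{13}{9} + \frac{2}{3667} = \frac{47689}{33003}$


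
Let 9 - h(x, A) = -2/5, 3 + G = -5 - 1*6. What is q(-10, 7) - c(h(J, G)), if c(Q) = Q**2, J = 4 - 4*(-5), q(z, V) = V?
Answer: -2034/25 ≈ -81.360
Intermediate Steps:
G = -14 (G = -3 + (-5 - 1*6) = -3 + (-5 - 6) = -3 - 11 = -14)
J = 24 (J = 4 + 20 = 24)
h(x, A) = 47/5 (h(x, A) = 9 - (-2)/5 = 9 - 1*(-2/5) = 9 + 2/5 = 47/5)
q(-10, 7) - c(h(J, G)) = 7 - (47/5)**2 = 7 - 1*2209/25 = 7 - 2209/25 = -2034/25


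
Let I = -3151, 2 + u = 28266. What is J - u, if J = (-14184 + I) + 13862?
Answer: -31737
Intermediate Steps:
u = 28264 (u = -2 + 28266 = 28264)
J = -3473 (J = (-14184 - 3151) + 13862 = -17335 + 13862 = -3473)
J - u = -3473 - 1*28264 = -3473 - 28264 = -31737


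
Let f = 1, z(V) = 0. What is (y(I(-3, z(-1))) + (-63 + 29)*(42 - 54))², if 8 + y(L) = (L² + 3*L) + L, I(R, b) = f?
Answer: 164025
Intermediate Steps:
I(R, b) = 1
y(L) = -8 + L² + 4*L (y(L) = -8 + ((L² + 3*L) + L) = -8 + (L² + 4*L) = -8 + L² + 4*L)
(y(I(-3, z(-1))) + (-63 + 29)*(42 - 54))² = ((-8 + 1² + 4*1) + (-63 + 29)*(42 - 54))² = ((-8 + 1 + 4) - 34*(-12))² = (-3 + 408)² = 405² = 164025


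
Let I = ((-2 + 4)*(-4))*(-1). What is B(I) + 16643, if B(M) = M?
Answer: 16651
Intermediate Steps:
I = 8 (I = (2*(-4))*(-1) = -8*(-1) = 8)
B(I) + 16643 = 8 + 16643 = 16651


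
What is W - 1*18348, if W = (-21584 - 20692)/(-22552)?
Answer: -103435455/5638 ≈ -18346.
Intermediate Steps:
W = 10569/5638 (W = -42276*(-1/22552) = 10569/5638 ≈ 1.8746)
W - 1*18348 = 10569/5638 - 1*18348 = 10569/5638 - 18348 = -103435455/5638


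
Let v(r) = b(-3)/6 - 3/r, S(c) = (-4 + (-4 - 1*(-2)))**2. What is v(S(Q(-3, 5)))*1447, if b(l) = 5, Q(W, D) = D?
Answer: 4341/4 ≈ 1085.3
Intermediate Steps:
S(c) = 36 (S(c) = (-4 + (-4 + 2))**2 = (-4 - 2)**2 = (-6)**2 = 36)
v(r) = 5/6 - 3/r
v(S(Q(-3, 5)))*1447 = (5/6 - 3/36)*1447 = (5/6 - 3*1/36)*1447 = (5/6 - 1/12)*1447 = (3/4)*1447 = 4341/4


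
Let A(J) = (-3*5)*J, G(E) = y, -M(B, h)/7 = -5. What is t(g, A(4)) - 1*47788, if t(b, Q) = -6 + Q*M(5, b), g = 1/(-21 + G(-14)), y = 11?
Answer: -49894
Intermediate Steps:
M(B, h) = 35 (M(B, h) = -7*(-5) = 35)
G(E) = 11
g = -⅒ (g = 1/(-21 + 11) = 1/(-10) = -⅒ ≈ -0.10000)
A(J) = -15*J
t(b, Q) = -6 + 35*Q (t(b, Q) = -6 + Q*35 = -6 + 35*Q)
t(g, A(4)) - 1*47788 = (-6 + 35*(-15*4)) - 1*47788 = (-6 + 35*(-60)) - 47788 = (-6 - 2100) - 47788 = -2106 - 47788 = -49894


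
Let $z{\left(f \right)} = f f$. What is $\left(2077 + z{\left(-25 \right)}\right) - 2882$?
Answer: $-180$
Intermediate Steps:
$z{\left(f \right)} = f^{2}$
$\left(2077 + z{\left(-25 \right)}\right) - 2882 = \left(2077 + \left(-25\right)^{2}\right) - 2882 = \left(2077 + 625\right) - 2882 = 2702 - 2882 = -180$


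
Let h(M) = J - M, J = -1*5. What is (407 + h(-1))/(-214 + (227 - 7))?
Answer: 403/6 ≈ 67.167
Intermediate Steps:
J = -5
h(M) = -5 - M
(407 + h(-1))/(-214 + (227 - 7)) = (407 + (-5 - 1*(-1)))/(-214 + (227 - 7)) = (407 + (-5 + 1))/(-214 + 220) = (407 - 4)/6 = 403*(1/6) = 403/6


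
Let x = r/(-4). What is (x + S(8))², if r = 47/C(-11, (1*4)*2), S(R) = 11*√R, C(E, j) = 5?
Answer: 389409/400 - 517*√2/5 ≈ 827.29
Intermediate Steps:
r = 47/5 ≈ 9.4000
x = -47/20 (x = (47/5)/(-4) = (47/5)*(-¼) = -47/20 ≈ -2.3500)
(x + S(8))² = (-47/20 + 11*√8)² = (-47/20 + 11*(2*√2))² = (-47/20 + 22*√2)²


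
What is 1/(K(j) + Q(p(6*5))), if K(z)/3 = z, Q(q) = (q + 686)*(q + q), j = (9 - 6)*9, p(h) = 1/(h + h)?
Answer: 1800/186961 ≈ 0.0096277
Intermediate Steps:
p(h) = 1/(2*h)
j = 27 (j = 3*9 = 27)
Q(q) = 2*q*(686 + q) (Q(q) = (686 + q)*(2*q) = 2*q*(686 + q))
K(z) = 3*z
1/(K(j) + Q(p(6*5))) = 1/(3*27 + 2*(1/(2*((6*5))))*(686 + 1/(2*((6*5))))) = 1/(81 + 2*((1/2)/30)*(686 + (1/2)/30)) = 1/(81 + 2*((1/2)*(1/30))*(686 + (1/2)*(1/30))) = 1/(81 + 2*(1/60)*(686 + 1/60)) = 1/(81 + 2*(1/60)*(41161/60)) = 1/(81 + 41161/1800) = 1/(186961/1800) = 1800/186961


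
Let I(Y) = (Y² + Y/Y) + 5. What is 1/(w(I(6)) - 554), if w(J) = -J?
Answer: -1/596 ≈ -0.0016779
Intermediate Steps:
I(Y) = 6 + Y² (I(Y) = (Y² + 1) + 5 = (1 + Y²) + 5 = 6 + Y²)
1/(w(I(6)) - 554) = 1/(-(6 + 6²) - 554) = 1/(-(6 + 36) - 554) = 1/(-1*42 - 554) = 1/(-42 - 554) = 1/(-596) = -1/596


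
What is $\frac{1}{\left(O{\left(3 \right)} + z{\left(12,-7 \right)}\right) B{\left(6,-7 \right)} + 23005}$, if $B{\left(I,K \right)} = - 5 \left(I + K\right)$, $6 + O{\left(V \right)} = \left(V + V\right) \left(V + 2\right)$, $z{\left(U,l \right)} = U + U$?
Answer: $\frac{1}{23245} \approx 4.302 \cdot 10^{-5}$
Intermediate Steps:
$z{\left(U,l \right)} = 2 U$
$O{\left(V \right)} = -6 + 2 V \left(2 + V\right)$ ($O{\left(V \right)} = -6 + \left(V + V\right) \left(V + 2\right) = -6 + 2 V \left(2 + V\right)$)
$B{\left(I,K \right)} = - 5 I - 5 K$
$\frac{1}{\left(O{\left(3 \right)} + z{\left(12,-7 \right)}\right) B{\left(6,-7 \right)} + 23005} = \frac{1}{\left(\left(-6 + 2 \cdot 3^{2} + 4 \cdot 3\right) + 2 \cdot 12\right) \left(\left(-5\right) 6 - -35\right) + 23005} = \frac{1}{\left(\left(-6 + 2 \cdot 9 + 12\right) + 24\right) \left(-30 + 35\right) + 23005} = \frac{1}{\left(\left(-6 + 18 + 12\right) + 24\right) 5 + 23005} = \frac{1}{\left(24 + 24\right) 5 + 23005} = \frac{1}{48 \cdot 5 + 23005} = \frac{1}{240 + 23005} = \frac{1}{23245}$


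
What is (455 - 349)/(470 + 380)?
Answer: 53/425 ≈ 0.12471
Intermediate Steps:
(455 - 349)/(470 + 380) = 106/850 = 106*(1/850) = 53/425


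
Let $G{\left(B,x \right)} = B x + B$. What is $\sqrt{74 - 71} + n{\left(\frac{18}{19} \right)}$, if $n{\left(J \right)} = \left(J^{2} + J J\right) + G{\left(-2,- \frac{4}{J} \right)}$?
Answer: $\frac{26770}{3249} + \sqrt{3} \approx 9.9715$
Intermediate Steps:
$G{\left(B,x \right)} = B + B x$
$n{\left(J \right)} = -2 + 2 J^{2} + \frac{8}{J}$ ($n{\left(J \right)} = \left(J^{2} + J J\right) - 2 \left(1 - \frac{4}{J}\right) = \left(J^{2} + J^{2}\right) - \left(2 - \frac{8}{J}\right) = 2 J^{2} - \left(2 - \frac{8}{J}\right) = -2 + 2 J^{2} + \frac{8}{J}$)
$\sqrt{74 - 71} + n{\left(\frac{18}{19} \right)} = \sqrt{74 - 71} + \left(-2 + 2 \left(\frac{18}{19}\right)^{2} + \frac{8}{18 \cdot \frac{1}{19}}\right) = \sqrt{3} + \left(-2 + 2 \left(18 \cdot \frac{1}{19}\right)^{2} + \frac{8}{18 \cdot \frac{1}{19}}\right) = \sqrt{3} + \left(-2 + 2 \left(\frac{18}{19}\right)^{2} + \frac{8}{\frac{18}{19}}\right) = \sqrt{3} + \left(-2 + 2 \cdot \frac{324}{361} + 8 \cdot \frac{19}{18}\right) = \sqrt{3} + \left(-2 + \frac{648}{361} + \frac{76}{9}\right) = \sqrt{3} + \frac{26770}{3249} = \frac{26770}{3249} + \sqrt{3}$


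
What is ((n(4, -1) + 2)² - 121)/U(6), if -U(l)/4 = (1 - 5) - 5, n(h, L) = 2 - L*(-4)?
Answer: -121/36 ≈ -3.3611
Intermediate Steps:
n(h, L) = 2 + 4*L (n(h, L) = 2 - (-4)*L = 2 + 4*L)
U(l) = 36 (U(l) = -4*((1 - 5) - 5) = -4*(-4 - 5) = -4*(-9) = 36)
((n(4, -1) + 2)² - 121)/U(6) = (((2 + 4*(-1)) + 2)² - 121)/36 = (((2 - 4) + 2)² - 121)*(1/36) = ((-2 + 2)² - 121)*(1/36) = (0² - 121)*(1/36) = (0 - 121)*(1/36) = -121*1/36 = -121/36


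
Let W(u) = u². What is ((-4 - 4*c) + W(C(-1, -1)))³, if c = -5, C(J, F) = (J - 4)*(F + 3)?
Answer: 1560896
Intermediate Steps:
C(J, F) = (-4 + J)*(3 + F)
((-4 - 4*c) + W(C(-1, -1)))³ = ((-4 - 4*(-5)) + (-12 - 4*(-1) + 3*(-1) - 1*(-1))²)³ = ((-4 + 20) + (-12 + 4 - 3 + 1)²)³ = (16 + (-10)²)³ = (16 + 100)³ = 116³ = 1560896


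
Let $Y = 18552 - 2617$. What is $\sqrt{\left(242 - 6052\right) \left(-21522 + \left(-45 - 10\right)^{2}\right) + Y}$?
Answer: $\sqrt{107483505} \approx 10367.0$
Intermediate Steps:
$Y = 15935$
$\sqrt{\left(242 - 6052\right) \left(-21522 + \left(-45 - 10\right)^{2}\right) + Y} = \sqrt{\left(242 - 6052\right) \left(-21522 + \left(-45 - 10\right)^{2}\right) + 15935} = \sqrt{- 5810 \left(-21522 + \left(-55\right)^{2}\right) + 15935} = \sqrt{- 5810 \left(-21522 + 3025\right) + 15935} = \sqrt{\left(-5810\right) \left(-18497\right) + 15935} = \sqrt{107467570 + 15935} = \sqrt{107483505}$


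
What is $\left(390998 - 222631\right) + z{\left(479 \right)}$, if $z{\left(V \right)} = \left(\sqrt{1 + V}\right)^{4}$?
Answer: $398767$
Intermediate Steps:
$z{\left(V \right)} = \left(1 + V\right)^{2}$
$\left(390998 - 222631\right) + z{\left(479 \right)} = \left(390998 - 222631\right) + \left(1 + 479\right)^{2} = \left(390998 - 222631\right) + 480^{2} = 168367 + 230400 = 398767$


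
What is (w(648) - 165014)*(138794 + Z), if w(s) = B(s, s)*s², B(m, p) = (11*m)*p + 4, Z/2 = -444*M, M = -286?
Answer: 761767623890271236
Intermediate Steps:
Z = 253968 (Z = 2*(-444*(-286)) = 2*126984 = 253968)
B(m, p) = 4 + 11*m*p (B(m, p) = 11*m*p + 4 = 4 + 11*m*p)
w(s) = s²*(4 + 11*s²) (w(s) = (4 + 11*s*s)*s² = (4 + 11*s²)*s² = s²*(4 + 11*s²))
(w(648) - 165014)*(138794 + Z) = (648²*(4 + 11*648²) - 165014)*(138794 + 253968) = (419904*(4 + 11*419904) - 165014)*392762 = (419904*(4 + 4618944) - 165014)*392762 = (419904*4618948 - 165014)*392762 = (1939514740992 - 165014)*392762 = 1939514575978*392762 = 761767623890271236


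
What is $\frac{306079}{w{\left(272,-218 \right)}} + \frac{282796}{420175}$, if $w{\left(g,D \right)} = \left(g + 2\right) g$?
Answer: $\frac{149682964113}{31314802400} \approx 4.7799$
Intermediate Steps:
$w{\left(g,D \right)} = g \left(2 + g\right)$ ($w{\left(g,D \right)} = \left(2 + g\right) g = g \left(2 + g\right)$)
$\frac{306079}{w{\left(272,-218 \right)}} + \frac{282796}{420175} = \frac{306079}{272 \left(2 + 272\right)} + \frac{282796}{420175} = \frac{306079}{272 \cdot 274} + 282796 \cdot \frac{1}{420175} = \frac{306079}{74528} + \frac{282796}{420175} = \frac{149682964113}{31314802400}$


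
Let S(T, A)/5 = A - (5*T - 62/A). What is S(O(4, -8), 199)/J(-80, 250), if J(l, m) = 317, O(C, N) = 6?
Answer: 168465/63083 ≈ 2.6705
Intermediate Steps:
S(T, A) = -25*T + 5*A + 310/A (S(T, A) = 5*(A - (5*T - 62/A)) = 5*(A - (-62/A + 5*T)) = 5*(A + (-5*T + 62/A)) = 5*(A - 5*T + 62/A) = -25*T + 5*A + 310/A)
S(O(4, -8), 199)/J(-80, 250) = (-25*6 + 5*199 + 310/199)/317 = (-150 + 995 + 310*(1/199))*(1/317) = (-150 + 995 + 310/199)*(1/317) = (168465/199)*(1/317) = 168465/63083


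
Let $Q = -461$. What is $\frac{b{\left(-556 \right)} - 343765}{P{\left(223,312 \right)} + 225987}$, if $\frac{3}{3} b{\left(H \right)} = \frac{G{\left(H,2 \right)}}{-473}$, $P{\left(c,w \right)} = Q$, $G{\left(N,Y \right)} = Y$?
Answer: $- \frac{162600847}{106673798} \approx -1.5243$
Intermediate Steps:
$P{\left(c,w \right)} = -461$
$b{\left(H \right)} = - \frac{2}{473}$ ($b{\left(H \right)} = \frac{2}{-473} = 2 \left(- \frac{1}{473}\right) = - \frac{2}{473}$)
$\frac{b{\left(-556 \right)} - 343765}{P{\left(223,312 \right)} + 225987} = \frac{- \frac{2}{473} - 343765}{-461 + 225987} = - \frac{162600847}{473 \cdot 225526} = \left(- \frac{162600847}{473}\right) \frac{1}{225526} = - \frac{162600847}{106673798}$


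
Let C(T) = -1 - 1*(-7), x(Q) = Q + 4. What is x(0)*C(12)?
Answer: 24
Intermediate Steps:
x(Q) = 4 + Q
C(T) = 6 (C(T) = -1 + 7 = 6)
x(0)*C(12) = (4 + 0)*6 = 4*6 = 24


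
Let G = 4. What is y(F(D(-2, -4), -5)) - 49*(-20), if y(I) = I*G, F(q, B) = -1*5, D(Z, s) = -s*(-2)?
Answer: 960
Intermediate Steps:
D(Z, s) = 2*s (D(Z, s) = -(-2)*s = 2*s)
F(q, B) = -5
y(I) = 4*I (y(I) = I*4 = 4*I)
y(F(D(-2, -4), -5)) - 49*(-20) = 4*(-5) - 49*(-20) = -20 + 980 = 960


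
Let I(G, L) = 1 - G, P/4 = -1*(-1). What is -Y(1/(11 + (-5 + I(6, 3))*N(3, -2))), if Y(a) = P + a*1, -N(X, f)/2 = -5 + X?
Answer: -115/29 ≈ -3.9655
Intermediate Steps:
N(X, f) = 10 - 2*X (N(X, f) = -2*(-5 + X) = 10 - 2*X)
P = 4 (P = 4*(-1*(-1)) = 4*1 = 4)
Y(a) = 4 + a (Y(a) = 4 + a*1 = 4 + a)
-Y(1/(11 + (-5 + I(6, 3))*N(3, -2))) = -(4 + 1/(11 + (-5 + (1 - 1*6))*(10 - 2*3))) = -(4 + 1/(11 + (-5 + (1 - 6))*(10 - 6))) = -(4 + 1/(11 + (-5 - 5)*4)) = -(4 + 1/(11 - 10*4)) = -(4 + 1/(11 - 40)) = -(4 + 1/(-29)) = -(4 - 1/29) = -1*115/29 = -115/29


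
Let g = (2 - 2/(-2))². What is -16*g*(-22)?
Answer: 3168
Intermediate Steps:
g = 9 (g = (2 - 2*(-½))² = (2 + 1)² = 3² = 9)
-16*g*(-22) = -16*9*(-22) = -144*(-22) = 3168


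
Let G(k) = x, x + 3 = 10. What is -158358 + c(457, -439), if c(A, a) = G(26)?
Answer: -158351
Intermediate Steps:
x = 7 (x = -3 + 10 = 7)
G(k) = 7
c(A, a) = 7
-158358 + c(457, -439) = -158358 + 7 = -158351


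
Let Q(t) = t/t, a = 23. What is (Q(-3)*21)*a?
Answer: 483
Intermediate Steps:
Q(t) = 1
(Q(-3)*21)*a = (1*21)*23 = 21*23 = 483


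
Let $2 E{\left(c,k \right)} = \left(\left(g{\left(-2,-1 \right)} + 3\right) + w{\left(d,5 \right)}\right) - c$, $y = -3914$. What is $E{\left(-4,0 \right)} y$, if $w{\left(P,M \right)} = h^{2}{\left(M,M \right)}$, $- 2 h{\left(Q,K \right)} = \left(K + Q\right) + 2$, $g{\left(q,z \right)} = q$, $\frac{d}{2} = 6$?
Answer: $-80237$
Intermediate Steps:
$d = 12$ ($d = 2 \cdot 6 = 12$)
$h{\left(Q,K \right)} = -1 - \frac{K}{2} - \frac{Q}{2}$ ($h{\left(Q,K \right)} = - \frac{\left(K + Q\right) + 2}{2} = - \frac{2 + K + Q}{2} = -1 - \frac{K}{2} - \frac{Q}{2}$)
$w{\left(P,M \right)} = \left(-1 - M\right)^{2}$ ($w{\left(P,M \right)} = \left(-1 - \frac{M}{2} - \frac{M}{2}\right)^{2} = \left(-1 - M\right)^{2}$)
$E{\left(c,k \right)} = \frac{37}{2} - \frac{c}{2}$ ($E{\left(c,k \right)} = \frac{\left(\left(-2 + 3\right) + \left(1 + 5\right)^{2}\right) - c}{2} = \frac{\left(1 + 6^{2}\right) - c}{2} = \frac{\left(1 + 36\right) - c}{2} = \frac{37 - c}{2} = \frac{37}{2} - \frac{c}{2}$)
$E{\left(-4,0 \right)} y = \left(\frac{37}{2} - -2\right) \left(-3914\right) = \left(\frac{37}{2} + 2\right) \left(-3914\right) = \frac{41}{2} \left(-3914\right) = -80237$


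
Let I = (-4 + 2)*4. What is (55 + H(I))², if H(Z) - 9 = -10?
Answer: 2916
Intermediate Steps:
I = -8 (I = -2*4 = -8)
H(Z) = -1 (H(Z) = 9 - 10 = -1)
(55 + H(I))² = (55 - 1)² = 54² = 2916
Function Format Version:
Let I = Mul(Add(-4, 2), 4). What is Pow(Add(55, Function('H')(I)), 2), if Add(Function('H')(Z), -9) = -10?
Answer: 2916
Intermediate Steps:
I = -8 (I = Mul(-2, 4) = -8)
Function('H')(Z) = -1 (Function('H')(Z) = Add(9, -10) = -1)
Pow(Add(55, Function('H')(I)), 2) = Pow(Add(55, -1), 2) = Pow(54, 2) = 2916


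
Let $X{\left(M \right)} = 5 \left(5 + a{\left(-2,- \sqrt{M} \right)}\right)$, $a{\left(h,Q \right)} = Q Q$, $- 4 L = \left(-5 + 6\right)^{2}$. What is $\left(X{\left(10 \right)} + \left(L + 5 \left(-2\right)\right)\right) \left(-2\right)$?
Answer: $- \frac{259}{2} \approx -129.5$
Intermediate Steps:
$L = - \frac{1}{4}$ ($L = - \frac{\left(-5 + 6\right)^{2}}{4} = - \frac{1^{2}}{4} = \left(- \frac{1}{4}\right) 1 = - \frac{1}{4} \approx -0.25$)
$a{\left(h,Q \right)} = Q^{2}$
$X{\left(M \right)} = 25 + 5 M$ ($X{\left(M \right)} = 5 \left(5 + \left(- \sqrt{M}\right)^{2}\right) = 5 \left(5 + M\right) = 25 + 5 M$)
$\left(X{\left(10 \right)} + \left(L + 5 \left(-2\right)\right)\right) \left(-2\right) = \left(\left(25 + 5 \cdot 10\right) + \left(- \frac{1}{4} + 5 \left(-2\right)\right)\right) \left(-2\right) = \left(\left(25 + 50\right) - \frac{41}{4}\right) \left(-2\right) = \left(75 - \frac{41}{4}\right) \left(-2\right) = \frac{259}{4} \left(-2\right) = - \frac{259}{2}$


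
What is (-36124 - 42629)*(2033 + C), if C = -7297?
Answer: 414555792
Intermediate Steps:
(-36124 - 42629)*(2033 + C) = (-36124 - 42629)*(2033 - 7297) = -78753*(-5264) = 414555792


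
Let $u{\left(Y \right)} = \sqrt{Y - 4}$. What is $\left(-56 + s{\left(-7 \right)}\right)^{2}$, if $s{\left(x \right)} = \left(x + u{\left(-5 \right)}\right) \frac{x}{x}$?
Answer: $3960 - 378 i \approx 3960.0 - 378.0 i$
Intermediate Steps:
$u{\left(Y \right)} = \sqrt{-4 + Y}$
$s{\left(x \right)} = x + 3 i$ ($s{\left(x \right)} = \left(x + \sqrt{-4 - 5}\right) \frac{x}{x} = \left(x + \sqrt{-9}\right) 1 = \left(x + 3 i\right) 1 = x + 3 i$)
$\left(-56 + s{\left(-7 \right)}\right)^{2} = \left(-56 - \left(7 - 3 i\right)\right)^{2} = \left(-63 + 3 i\right)^{2}$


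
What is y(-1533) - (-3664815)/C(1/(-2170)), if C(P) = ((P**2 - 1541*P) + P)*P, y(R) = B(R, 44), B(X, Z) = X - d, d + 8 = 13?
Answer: -37448231896784938/3341801 ≈ -1.1206e+10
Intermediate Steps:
d = 5 (d = -8 + 13 = 5)
B(X, Z) = -5 + X (B(X, Z) = X - 1*5 = X - 5 = -5 + X)
y(R) = -5 + R
C(P) = P*(P**2 - 1540*P) (C(P) = (P**2 - 1540*P)*P = P*(P**2 - 1540*P))
y(-1533) - (-3664815)/C(1/(-2170)) = (-5 - 1533) - (-3664815)/((1/(-2170))**2*(-1540 + 1/(-2170))) = -1538 - (-3664815)/((-1/2170)**2*(-1540 - 1/2170)) = -1538 - (-3664815)/((1/4708900)*(-3341801/2170)) = -1538 - (-3664815)/(-3341801/10218313000) = -1538 - (-3664815)*(-10218313000)/3341801 = -1538 - 1*37448226757095000/3341801 = -1538 - 37448226757095000/3341801 = -37448231896784938/3341801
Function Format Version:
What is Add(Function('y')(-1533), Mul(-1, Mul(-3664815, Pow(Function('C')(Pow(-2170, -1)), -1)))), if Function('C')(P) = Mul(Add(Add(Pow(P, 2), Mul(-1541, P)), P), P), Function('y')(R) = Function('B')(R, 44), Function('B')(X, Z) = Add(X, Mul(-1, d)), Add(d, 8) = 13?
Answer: Rational(-37448231896784938, 3341801) ≈ -1.1206e+10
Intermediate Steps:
d = 5 (d = Add(-8, 13) = 5)
Function('B')(X, Z) = Add(-5, X) (Function('B')(X, Z) = Add(X, Mul(-1, 5)) = Add(X, -5) = Add(-5, X))
Function('y')(R) = Add(-5, R)
Function('C')(P) = Mul(P, Add(Pow(P, 2), Mul(-1540, P))) (Function('C')(P) = Mul(Add(Pow(P, 2), Mul(-1540, P)), P) = Mul(P, Add(Pow(P, 2), Mul(-1540, P))))
Add(Function('y')(-1533), Mul(-1, Mul(-3664815, Pow(Function('C')(Pow(-2170, -1)), -1)))) = Add(Add(-5, -1533), Mul(-1, Mul(-3664815, Pow(Mul(Pow(Pow(-2170, -1), 2), Add(-1540, Pow(-2170, -1))), -1)))) = Add(-1538, Mul(-1, Mul(-3664815, Pow(Mul(Pow(Rational(-1, 2170), 2), Add(-1540, Rational(-1, 2170))), -1)))) = Add(-1538, Mul(-1, Mul(-3664815, Pow(Mul(Rational(1, 4708900), Rational(-3341801, 2170)), -1)))) = Add(-1538, Mul(-1, Mul(-3664815, Pow(Rational(-3341801, 10218313000), -1)))) = Add(-1538, Mul(-1, Mul(-3664815, Rational(-10218313000, 3341801)))) = Add(-1538, Mul(-1, Rational(37448226757095000, 3341801))) = Add(-1538, Rational(-37448226757095000, 3341801)) = Rational(-37448231896784938, 3341801)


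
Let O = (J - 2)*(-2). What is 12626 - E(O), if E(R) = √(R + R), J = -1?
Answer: 12626 - 2*√3 ≈ 12623.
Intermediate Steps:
O = 6 (O = (-1 - 2)*(-2) = -3*(-2) = 6)
E(R) = √2*√R (E(R) = √(2*R) = √2*√R)
12626 - E(O) = 12626 - √2*√6 = 12626 - 2*√3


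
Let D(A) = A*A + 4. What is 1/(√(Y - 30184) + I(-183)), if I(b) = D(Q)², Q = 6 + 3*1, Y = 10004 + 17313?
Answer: 7225/52203492 - I*√2867/52203492 ≈ 0.0001384 - 1.0257e-6*I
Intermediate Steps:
Y = 27317
Q = 9 (Q = 6 + 3 = 9)
D(A) = 4 + A² (D(A) = A² + 4 = 4 + A²)
I(b) = 7225 (I(b) = (4 + 9²)² = (4 + 81)² = 85² = 7225)
1/(√(Y - 30184) + I(-183)) = 1/(√(27317 - 30184) + 7225) = 1/(√(-2867) + 7225) = 1/(I*√2867 + 7225) = 1/(7225 + I*√2867)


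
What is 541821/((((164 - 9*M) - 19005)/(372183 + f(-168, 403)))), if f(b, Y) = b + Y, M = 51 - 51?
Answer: -201783893178/18841 ≈ -1.0710e+7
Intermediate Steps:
M = 0
f(b, Y) = Y + b
541821/((((164 - 9*M) - 19005)/(372183 + f(-168, 403)))) = 541821/((((164 - 9*0) - 19005)/(372183 + (403 - 168)))) = 541821/((((164 + 0) - 19005)/(372183 + 235))) = 541821/(((164 - 19005)/372418)) = 541821/((-18841*1/372418)) = 541821/(-18841/372418) = 541821*(-372418/18841) = -201783893178/18841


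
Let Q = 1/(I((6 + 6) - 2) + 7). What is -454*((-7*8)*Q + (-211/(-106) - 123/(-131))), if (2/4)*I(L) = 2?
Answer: 74943369/76373 ≈ 981.28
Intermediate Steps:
I(L) = 4 (I(L) = 2*2 = 4)
Q = 1/11 (Q = 1/(4 + 7) = 1/11 ≈ 0.090909)
-454*((-7*8)*Q + (-211/(-106) - 123/(-131))) = -454*(-7*8*(1/11) + (-211/(-106) - 123/(-131))) = -454*(-56*1/11 + (-211*(-1/106) - 123*(-1/131))) = -454*(-56/11 + (211/106 + 123/131)) = -454*(-56/11 + 40679/13886) = -454*(-330147/152746) = 74943369/76373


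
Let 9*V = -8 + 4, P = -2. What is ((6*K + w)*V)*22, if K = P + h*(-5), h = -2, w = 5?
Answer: -4664/9 ≈ -518.22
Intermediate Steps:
K = 8 (K = -2 - 2*(-5) = -2 + 10 = 8)
V = -4/9 (V = (-8 + 4)/9 = (⅑)*(-4) = -4/9 ≈ -0.44444)
((6*K + w)*V)*22 = ((6*8 + 5)*(-4/9))*22 = ((48 + 5)*(-4/9))*22 = (53*(-4/9))*22 = -212/9*22 = -4664/9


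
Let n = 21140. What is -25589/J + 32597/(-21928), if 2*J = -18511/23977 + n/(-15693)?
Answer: 422237126522029133/17484661448984 ≈ 24149.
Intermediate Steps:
J = -797366903/752542122 (J = (-18511/23977 + 21140/(-15693))/2 = (-18511*1/23977 + 21140*(-1/15693))/2 = (-18511/23977 - 21140/15693)/2 = (1/2)*(-797366903/376271061) = -797366903/752542122 ≈ -1.0596)
-25589/J + 32597/(-21928) = -25589/(-797366903/752542122) + 32597/(-21928) = -25589*(-752542122/797366903) + 32597*(-1/21928) = 19256800359858/797366903 - 32597/21928 = 422237126522029133/17484661448984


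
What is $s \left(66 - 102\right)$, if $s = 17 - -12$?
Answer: $-1044$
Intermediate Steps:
$s = 29$ ($s = 17 + 12 = 29$)
$s \left(66 - 102\right) = 29 \left(66 - 102\right) = 29 \left(-36\right) = -1044$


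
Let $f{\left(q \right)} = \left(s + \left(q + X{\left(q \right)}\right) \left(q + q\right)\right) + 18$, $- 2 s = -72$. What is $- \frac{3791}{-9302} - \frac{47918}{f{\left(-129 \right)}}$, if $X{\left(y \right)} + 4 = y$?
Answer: $- \frac{94636043}{314640150} \approx -0.30078$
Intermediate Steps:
$s = 36$ ($s = \left(- \frac{1}{2}\right) \left(-72\right) = 36$)
$X{\left(y \right)} = -4 + y$
$f{\left(q \right)} = 54 + 2 q \left(-4 + 2 q\right)$ ($f{\left(q \right)} = \left(36 + \left(q + \left(-4 + q\right)\right) \left(q + q\right)\right) + 18 = \left(36 + \left(-4 + 2 q\right) 2 q\right) + 18 = \left(36 + 2 q \left(-4 + 2 q\right)\right) + 18 = 54 + 2 q \left(-4 + 2 q\right)$)
$- \frac{3791}{-9302} - \frac{47918}{f{\left(-129 \right)}} = - \frac{3791}{-9302} - \frac{47918}{54 - -1032 + 4 \left(-129\right)^{2}} = \left(-3791\right) \left(- \frac{1}{9302}\right) - \frac{47918}{54 + 1032 + 4 \cdot 16641} = \frac{3791}{9302} - \frac{47918}{54 + 1032 + 66564} = \frac{3791}{9302} - \frac{47918}{67650} = \frac{3791}{9302} - \frac{23959}{33825} = - \frac{94636043}{314640150}$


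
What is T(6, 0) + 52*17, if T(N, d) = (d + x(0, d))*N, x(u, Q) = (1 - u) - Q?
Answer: 890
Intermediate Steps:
x(u, Q) = 1 - Q - u
T(N, d) = N (T(N, d) = (d + (1 - d - 1*0))*N = (d + (1 - d + 0))*N = (d + (1 - d))*N = 1*N = N)
T(6, 0) + 52*17 = 6 + 52*17 = 6 + 884 = 890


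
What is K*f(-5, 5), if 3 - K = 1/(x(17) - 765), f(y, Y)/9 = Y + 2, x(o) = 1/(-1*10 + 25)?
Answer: 2169531/11474 ≈ 189.08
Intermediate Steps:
x(o) = 1/15 (x(o) = 1/(-10 + 25) = 1/15)
f(y, Y) = 18 + 9*Y (f(y, Y) = 9*(Y + 2) = 9*(2 + Y) = 18 + 9*Y)
K = 34437/11474 (K = 3 - 1/(1/15 - 765) = 3 - 1/(-11474/15) = 3 - 1*(-15/11474) = 3 + 15/11474 = 34437/11474 ≈ 3.0013)
K*f(-5, 5) = 34437*(18 + 9*5)/11474 = 34437*(18 + 45)/11474 = (34437/11474)*63 = 2169531/11474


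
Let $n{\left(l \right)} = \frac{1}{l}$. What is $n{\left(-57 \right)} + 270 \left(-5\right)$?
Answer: $- \frac{76951}{57} \approx -1350.0$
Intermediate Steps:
$n{\left(-57 \right)} + 270 \left(-5\right) = \frac{1}{-57} + 270 \left(-5\right) = - \frac{1}{57} - 1350 = - \frac{76951}{57}$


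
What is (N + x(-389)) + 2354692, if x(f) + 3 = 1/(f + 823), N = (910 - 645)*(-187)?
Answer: 1000428157/434 ≈ 2.3051e+6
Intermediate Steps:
N = -49555 (N = 265*(-187) = -49555)
x(f) = -3 + 1/(823 + f) (x(f) = -3 + 1/(f + 823) = -3 + 1/(823 + f))
(N + x(-389)) + 2354692 = (-49555 + (-2468 - 3*(-389))/(823 - 389)) + 2354692 = (-49555 + (-2468 + 1167)/434) + 2354692 = (-49555 + (1/434)*(-1301)) + 2354692 = (-49555 - 1301/434) + 2354692 = -21508171/434 + 2354692 = 1000428157/434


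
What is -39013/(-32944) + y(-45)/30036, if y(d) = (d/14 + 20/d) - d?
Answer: 18477213533/15584719248 ≈ 1.1856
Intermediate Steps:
y(d) = 20/d - 13*d/14 (y(d) = (d*(1/14) + 20/d) - d = (d/14 + 20/d) - d = (20/d + d/14) - d = 20/d - 13*d/14)
-39013/(-32944) + y(-45)/30036 = -39013/(-32944) + (20/(-45) - 13/14*(-45))/30036 = -39013*(-1/32944) + (20*(-1/45) + 585/14)*(1/30036) = 39013/32944 + (-4/9 + 585/14)*(1/30036) = 39013/32944 + (5209/126)*(1/30036) = 39013/32944 + 5209/3784536 = 18477213533/15584719248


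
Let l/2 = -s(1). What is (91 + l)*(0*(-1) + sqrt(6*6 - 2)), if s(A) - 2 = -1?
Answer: 89*sqrt(34) ≈ 518.96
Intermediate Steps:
s(A) = 1 (s(A) = 2 - 1 = 1)
l = -2 (l = 2*(-1*1) = 2*(-1) = -2)
(91 + l)*(0*(-1) + sqrt(6*6 - 2)) = (91 - 2)*(0*(-1) + sqrt(6*6 - 2)) = 89*(0 + sqrt(36 - 2)) = 89*(0 + sqrt(34)) = 89*sqrt(34)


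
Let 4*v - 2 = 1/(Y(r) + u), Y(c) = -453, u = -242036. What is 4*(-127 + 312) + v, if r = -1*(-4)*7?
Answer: 718252417/969956 ≈ 740.50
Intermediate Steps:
r = 28 (r = 4*7 = 28)
v = 484977/969956 (v = ½ + 1/(4*(-453 - 242036)) = ½ + (¼)/(-242489) = ½ + (¼)*(-1/242489) = ½ - 1/969956 = 484977/969956 ≈ 0.50000)
4*(-127 + 312) + v = 4*(-127 + 312) + 484977/969956 = 4*185 + 484977/969956 = 740 + 484977/969956 = 718252417/969956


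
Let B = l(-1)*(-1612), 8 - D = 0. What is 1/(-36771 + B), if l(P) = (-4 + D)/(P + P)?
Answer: -1/33547 ≈ -2.9809e-5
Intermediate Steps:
D = 8 (D = 8 - 1*0 = 8 + 0 = 8)
l(P) = 2/P (l(P) = (-4 + 8)/(P + P) = 4/((2*P)) = 4*(1/(2*P)) = 2/P)
B = 3224 (B = (2/(-1))*(-1612) = (2*(-1))*(-1612) = -2*(-1612) = 3224)
1/(-36771 + B) = 1/(-36771 + 3224) = 1/(-33547) = -1/33547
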